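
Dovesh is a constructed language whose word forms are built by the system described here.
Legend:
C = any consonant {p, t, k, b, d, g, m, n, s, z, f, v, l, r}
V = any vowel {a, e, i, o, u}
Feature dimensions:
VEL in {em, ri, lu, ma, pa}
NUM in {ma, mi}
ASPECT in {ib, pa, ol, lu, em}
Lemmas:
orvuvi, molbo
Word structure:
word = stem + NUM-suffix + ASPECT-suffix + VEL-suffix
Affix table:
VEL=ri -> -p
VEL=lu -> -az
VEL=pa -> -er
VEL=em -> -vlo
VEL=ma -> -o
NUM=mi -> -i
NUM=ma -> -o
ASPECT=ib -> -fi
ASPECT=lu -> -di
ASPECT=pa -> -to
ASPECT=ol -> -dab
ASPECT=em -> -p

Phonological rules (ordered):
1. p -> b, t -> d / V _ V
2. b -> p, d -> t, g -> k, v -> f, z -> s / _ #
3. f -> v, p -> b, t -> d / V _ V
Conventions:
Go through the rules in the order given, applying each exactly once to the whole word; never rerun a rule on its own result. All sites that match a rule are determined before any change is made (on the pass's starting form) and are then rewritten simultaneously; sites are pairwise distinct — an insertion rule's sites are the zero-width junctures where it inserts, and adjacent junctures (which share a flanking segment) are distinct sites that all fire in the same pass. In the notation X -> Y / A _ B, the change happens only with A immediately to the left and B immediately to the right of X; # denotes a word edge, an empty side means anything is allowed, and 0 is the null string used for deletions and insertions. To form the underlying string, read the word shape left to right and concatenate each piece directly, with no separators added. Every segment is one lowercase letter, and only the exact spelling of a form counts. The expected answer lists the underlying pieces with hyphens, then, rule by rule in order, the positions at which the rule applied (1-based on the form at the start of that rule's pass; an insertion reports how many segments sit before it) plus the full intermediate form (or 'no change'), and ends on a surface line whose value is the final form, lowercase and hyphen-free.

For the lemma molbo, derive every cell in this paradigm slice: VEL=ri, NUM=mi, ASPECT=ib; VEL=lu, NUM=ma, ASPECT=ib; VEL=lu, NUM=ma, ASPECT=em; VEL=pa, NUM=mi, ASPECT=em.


cell VEL=ri, NUM=mi, ASPECT=ib:
underlying: molbo-i-fi-p
1. p -> b, t -> d / V _ V: no change
2. b -> p, d -> t, g -> k, v -> f, z -> s / _ #: no change
3. f -> v, p -> b, t -> d / V _ V: fires at position(s) 7: molboivip
surface: molboivip

cell VEL=lu, NUM=ma, ASPECT=ib:
underlying: molbo-o-fi-az
1. p -> b, t -> d / V _ V: no change
2. b -> p, d -> t, g -> k, v -> f, z -> s / _ #: fires at position(s) 10: molboofias
3. f -> v, p -> b, t -> d / V _ V: fires at position(s) 7: molboovias
surface: molboovias

cell VEL=lu, NUM=ma, ASPECT=em:
underlying: molbo-o-p-az
1. p -> b, t -> d / V _ V: fires at position(s) 7: molboobaz
2. b -> p, d -> t, g -> k, v -> f, z -> s / _ #: fires at position(s) 9: molboobas
3. f -> v, p -> b, t -> d / V _ V: no change
surface: molboobas

cell VEL=pa, NUM=mi, ASPECT=em:
underlying: molbo-i-p-er
1. p -> b, t -> d / V _ V: fires at position(s) 7: molboiber
2. b -> p, d -> t, g -> k, v -> f, z -> s / _ #: no change
3. f -> v, p -> b, t -> d / V _ V: no change
surface: molboiber


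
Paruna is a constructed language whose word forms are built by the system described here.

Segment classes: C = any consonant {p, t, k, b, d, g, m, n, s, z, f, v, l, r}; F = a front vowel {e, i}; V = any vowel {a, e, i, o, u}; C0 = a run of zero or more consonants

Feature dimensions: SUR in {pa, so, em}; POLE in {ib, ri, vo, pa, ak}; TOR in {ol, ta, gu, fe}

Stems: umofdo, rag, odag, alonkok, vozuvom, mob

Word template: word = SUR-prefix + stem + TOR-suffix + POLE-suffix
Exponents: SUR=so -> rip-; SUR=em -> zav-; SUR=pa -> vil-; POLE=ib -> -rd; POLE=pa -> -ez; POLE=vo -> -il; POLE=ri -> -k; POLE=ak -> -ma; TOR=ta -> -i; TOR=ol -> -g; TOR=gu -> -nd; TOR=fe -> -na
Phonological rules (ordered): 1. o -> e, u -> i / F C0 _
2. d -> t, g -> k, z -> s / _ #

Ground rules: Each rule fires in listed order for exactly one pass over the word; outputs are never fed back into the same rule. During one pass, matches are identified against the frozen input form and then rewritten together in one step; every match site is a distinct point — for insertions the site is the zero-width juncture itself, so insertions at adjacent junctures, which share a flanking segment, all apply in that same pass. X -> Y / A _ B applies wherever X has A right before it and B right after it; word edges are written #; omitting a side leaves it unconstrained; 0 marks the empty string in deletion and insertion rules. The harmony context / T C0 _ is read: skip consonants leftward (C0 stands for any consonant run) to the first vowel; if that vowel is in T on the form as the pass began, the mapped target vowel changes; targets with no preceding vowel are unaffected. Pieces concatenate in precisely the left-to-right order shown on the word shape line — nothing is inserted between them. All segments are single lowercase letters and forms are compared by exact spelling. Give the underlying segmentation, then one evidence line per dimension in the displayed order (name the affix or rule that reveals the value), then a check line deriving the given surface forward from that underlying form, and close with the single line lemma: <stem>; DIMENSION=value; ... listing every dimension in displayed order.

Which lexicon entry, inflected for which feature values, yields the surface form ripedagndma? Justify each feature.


underlying: rip-odag-nd-ma
SUR=so - signalled by the affix rip-
POLE=ak - signalled by the affix -ma
TOR=gu - signalled by the affix -nd
check: ripodagndma -> ripedagndma -> ripedagndma
lemma: odag; SUR=so; POLE=ak; TOR=gu


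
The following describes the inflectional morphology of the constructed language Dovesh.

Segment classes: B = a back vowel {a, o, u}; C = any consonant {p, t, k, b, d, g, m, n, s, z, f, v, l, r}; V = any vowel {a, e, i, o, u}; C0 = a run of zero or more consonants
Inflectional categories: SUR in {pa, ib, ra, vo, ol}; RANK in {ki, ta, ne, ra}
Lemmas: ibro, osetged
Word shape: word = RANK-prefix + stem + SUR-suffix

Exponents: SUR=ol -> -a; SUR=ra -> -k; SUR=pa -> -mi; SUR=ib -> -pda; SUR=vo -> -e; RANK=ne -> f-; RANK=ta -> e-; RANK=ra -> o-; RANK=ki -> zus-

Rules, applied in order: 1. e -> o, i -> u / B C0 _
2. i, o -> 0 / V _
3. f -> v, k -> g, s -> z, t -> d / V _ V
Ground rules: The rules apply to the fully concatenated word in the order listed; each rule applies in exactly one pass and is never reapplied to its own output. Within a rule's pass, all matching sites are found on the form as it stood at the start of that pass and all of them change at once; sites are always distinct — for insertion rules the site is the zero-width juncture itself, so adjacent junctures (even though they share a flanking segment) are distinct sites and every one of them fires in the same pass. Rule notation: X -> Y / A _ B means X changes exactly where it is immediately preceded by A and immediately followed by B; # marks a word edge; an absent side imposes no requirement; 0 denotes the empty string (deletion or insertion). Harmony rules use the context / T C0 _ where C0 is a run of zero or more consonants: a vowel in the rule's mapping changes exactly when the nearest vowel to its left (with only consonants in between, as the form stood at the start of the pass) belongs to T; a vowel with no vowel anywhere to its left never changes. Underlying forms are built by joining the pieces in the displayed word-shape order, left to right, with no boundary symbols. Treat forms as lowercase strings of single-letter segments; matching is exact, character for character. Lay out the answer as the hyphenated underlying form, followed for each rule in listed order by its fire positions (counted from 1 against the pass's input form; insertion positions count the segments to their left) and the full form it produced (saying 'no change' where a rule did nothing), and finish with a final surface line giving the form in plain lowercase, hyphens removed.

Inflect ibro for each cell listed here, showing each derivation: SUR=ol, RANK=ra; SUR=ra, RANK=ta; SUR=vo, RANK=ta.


cell SUR=ol, RANK=ra:
underlying: o-ibro-a
1. e -> o, i -> u / B C0 _: fires at position(s) 2: oubroa
2. i, o -> 0 / V _: no change
3. f -> v, k -> g, s -> z, t -> d / V _ V: no change
surface: oubroa

cell SUR=ra, RANK=ta:
underlying: e-ibro-k
1. e -> o, i -> u / B C0 _: no change
2. i, o -> 0 / V _: fires at position(s) 2: ebrok
3. f -> v, k -> g, s -> z, t -> d / V _ V: no change
surface: ebrok

cell SUR=vo, RANK=ta:
underlying: e-ibro-e
1. e -> o, i -> u / B C0 _: fires at position(s) 6: eibroo
2. i, o -> 0 / V _: fires at position(s) 2, 6: ebro
3. f -> v, k -> g, s -> z, t -> d / V _ V: no change
surface: ebro


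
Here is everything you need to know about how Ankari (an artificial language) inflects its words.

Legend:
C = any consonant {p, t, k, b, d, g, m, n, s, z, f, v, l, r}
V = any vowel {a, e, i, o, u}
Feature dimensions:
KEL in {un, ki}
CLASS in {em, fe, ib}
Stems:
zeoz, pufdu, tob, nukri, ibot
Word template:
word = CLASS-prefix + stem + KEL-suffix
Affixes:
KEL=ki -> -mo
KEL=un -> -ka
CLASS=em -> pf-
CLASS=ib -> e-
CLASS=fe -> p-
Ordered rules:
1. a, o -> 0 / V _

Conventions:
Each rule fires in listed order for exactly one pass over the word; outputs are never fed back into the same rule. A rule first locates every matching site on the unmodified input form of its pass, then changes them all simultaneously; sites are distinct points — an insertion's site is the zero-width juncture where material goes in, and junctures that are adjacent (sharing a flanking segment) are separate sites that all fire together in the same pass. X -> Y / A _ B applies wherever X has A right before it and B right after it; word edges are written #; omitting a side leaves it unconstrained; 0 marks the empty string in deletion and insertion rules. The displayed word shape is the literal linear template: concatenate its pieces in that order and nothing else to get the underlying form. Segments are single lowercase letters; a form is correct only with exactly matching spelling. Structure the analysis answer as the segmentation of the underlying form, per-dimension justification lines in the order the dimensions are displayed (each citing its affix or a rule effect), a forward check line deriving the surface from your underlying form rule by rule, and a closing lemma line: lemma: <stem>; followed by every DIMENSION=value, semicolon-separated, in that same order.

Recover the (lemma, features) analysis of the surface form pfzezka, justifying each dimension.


underlying: pf-zeoz-ka
KEL=un - signalled by the affix -ka
CLASS=em - signalled by the affix pf-
check: pfzeozka -> pfzezka
lemma: zeoz; KEL=un; CLASS=em


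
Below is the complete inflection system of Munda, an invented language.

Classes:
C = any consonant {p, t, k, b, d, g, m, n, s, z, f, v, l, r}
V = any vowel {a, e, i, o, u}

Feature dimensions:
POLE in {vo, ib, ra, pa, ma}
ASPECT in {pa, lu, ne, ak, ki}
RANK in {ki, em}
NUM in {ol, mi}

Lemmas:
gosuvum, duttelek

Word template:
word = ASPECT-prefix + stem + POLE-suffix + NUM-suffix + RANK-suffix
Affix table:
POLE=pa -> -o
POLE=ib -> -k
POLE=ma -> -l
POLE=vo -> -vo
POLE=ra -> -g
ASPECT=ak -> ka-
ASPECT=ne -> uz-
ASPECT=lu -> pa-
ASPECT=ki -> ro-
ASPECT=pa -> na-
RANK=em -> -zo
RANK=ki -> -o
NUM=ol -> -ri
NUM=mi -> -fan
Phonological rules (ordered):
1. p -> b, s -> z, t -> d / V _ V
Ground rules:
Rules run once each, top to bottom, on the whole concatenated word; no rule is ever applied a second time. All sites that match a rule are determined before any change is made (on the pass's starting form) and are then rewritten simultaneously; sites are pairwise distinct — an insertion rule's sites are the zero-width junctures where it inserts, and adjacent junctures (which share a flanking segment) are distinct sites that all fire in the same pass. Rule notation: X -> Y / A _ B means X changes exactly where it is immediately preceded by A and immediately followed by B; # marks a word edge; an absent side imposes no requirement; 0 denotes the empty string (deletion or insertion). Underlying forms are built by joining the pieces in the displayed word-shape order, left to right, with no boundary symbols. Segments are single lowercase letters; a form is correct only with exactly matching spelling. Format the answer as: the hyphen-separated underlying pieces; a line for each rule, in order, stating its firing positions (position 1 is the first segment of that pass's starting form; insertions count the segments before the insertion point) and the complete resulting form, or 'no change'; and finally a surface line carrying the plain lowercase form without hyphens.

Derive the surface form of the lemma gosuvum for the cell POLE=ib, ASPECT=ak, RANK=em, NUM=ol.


underlying: ka-gosuvum-k-ri-zo
1. p -> b, s -> z, t -> d / V _ V: fires at position(s) 5: kagozuvumkrizo
surface: kagozuvumkrizo


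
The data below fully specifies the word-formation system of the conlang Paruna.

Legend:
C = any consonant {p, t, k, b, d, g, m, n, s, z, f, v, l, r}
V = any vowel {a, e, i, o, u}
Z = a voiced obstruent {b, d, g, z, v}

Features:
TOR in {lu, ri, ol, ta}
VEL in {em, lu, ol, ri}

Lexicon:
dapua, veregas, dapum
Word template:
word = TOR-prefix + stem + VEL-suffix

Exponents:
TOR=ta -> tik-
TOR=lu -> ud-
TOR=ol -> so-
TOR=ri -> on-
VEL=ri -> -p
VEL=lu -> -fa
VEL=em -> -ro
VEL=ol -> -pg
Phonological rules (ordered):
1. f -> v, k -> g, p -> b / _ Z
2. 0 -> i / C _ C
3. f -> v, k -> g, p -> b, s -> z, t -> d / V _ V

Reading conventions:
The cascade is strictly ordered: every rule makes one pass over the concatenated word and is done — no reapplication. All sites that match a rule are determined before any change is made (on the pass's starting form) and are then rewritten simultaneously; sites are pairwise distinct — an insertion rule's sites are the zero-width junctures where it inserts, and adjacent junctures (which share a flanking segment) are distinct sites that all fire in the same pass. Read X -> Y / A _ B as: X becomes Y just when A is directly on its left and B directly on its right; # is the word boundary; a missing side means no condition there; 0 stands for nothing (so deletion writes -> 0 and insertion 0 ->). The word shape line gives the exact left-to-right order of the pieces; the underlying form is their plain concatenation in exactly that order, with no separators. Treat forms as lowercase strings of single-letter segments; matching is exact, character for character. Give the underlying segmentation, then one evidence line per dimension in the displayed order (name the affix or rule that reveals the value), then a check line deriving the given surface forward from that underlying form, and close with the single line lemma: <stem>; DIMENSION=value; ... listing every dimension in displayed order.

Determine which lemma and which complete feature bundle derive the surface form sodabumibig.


underlying: so-dapum-pg
TOR=ol - signalled by the affix so-
VEL=ol - signalled by the affix -pg
check: sodapumpg -> sodapumbg -> sodapumibig -> sodabumibig
lemma: dapum; TOR=ol; VEL=ol


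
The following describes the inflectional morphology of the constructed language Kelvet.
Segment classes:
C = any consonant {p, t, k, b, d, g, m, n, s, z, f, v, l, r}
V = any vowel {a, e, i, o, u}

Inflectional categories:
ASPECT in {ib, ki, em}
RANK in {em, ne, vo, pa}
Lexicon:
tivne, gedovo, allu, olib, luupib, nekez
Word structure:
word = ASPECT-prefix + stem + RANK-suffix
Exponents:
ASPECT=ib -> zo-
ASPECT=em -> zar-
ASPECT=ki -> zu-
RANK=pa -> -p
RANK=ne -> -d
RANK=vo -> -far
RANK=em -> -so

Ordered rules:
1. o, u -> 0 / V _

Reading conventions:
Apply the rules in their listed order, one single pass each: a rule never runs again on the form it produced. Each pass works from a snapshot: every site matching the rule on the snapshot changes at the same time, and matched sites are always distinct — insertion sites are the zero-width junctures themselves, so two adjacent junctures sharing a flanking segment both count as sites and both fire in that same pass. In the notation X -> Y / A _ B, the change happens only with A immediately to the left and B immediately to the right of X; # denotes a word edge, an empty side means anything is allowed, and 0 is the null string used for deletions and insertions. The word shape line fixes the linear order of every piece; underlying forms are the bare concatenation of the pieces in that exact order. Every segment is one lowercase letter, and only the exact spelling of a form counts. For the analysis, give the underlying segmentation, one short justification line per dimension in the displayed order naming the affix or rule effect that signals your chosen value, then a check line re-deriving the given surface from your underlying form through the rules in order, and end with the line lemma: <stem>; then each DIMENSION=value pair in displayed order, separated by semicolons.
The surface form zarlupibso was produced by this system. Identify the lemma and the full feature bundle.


underlying: zar-luupib-so
ASPECT=em - signalled by the affix zar-
RANK=em - signalled by the affix -so
check: zarluupibso -> zarlupibso
lemma: luupib; ASPECT=em; RANK=em


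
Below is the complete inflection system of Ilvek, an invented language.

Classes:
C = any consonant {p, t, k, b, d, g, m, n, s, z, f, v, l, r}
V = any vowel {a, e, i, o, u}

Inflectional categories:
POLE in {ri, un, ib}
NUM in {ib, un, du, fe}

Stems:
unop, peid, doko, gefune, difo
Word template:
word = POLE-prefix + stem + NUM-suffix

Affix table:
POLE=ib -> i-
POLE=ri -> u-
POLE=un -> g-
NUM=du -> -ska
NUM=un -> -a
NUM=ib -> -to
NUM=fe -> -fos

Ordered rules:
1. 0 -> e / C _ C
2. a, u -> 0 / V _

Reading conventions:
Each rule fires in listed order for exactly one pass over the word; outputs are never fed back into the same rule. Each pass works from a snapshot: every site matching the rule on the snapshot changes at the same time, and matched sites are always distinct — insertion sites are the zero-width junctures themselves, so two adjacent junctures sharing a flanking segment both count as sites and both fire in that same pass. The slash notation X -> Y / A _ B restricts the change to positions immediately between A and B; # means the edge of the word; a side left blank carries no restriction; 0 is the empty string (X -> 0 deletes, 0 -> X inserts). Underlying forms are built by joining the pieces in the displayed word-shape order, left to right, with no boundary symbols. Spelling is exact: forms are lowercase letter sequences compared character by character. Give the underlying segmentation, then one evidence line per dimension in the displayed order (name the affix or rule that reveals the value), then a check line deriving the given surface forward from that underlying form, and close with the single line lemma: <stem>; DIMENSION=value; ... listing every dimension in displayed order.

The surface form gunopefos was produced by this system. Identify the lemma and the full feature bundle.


underlying: g-unop-fos
POLE=un - signalled by the affix g-
NUM=fe - signalled by the affix -fos
check: gunopfos -> gunopefos -> gunopefos
lemma: unop; POLE=un; NUM=fe


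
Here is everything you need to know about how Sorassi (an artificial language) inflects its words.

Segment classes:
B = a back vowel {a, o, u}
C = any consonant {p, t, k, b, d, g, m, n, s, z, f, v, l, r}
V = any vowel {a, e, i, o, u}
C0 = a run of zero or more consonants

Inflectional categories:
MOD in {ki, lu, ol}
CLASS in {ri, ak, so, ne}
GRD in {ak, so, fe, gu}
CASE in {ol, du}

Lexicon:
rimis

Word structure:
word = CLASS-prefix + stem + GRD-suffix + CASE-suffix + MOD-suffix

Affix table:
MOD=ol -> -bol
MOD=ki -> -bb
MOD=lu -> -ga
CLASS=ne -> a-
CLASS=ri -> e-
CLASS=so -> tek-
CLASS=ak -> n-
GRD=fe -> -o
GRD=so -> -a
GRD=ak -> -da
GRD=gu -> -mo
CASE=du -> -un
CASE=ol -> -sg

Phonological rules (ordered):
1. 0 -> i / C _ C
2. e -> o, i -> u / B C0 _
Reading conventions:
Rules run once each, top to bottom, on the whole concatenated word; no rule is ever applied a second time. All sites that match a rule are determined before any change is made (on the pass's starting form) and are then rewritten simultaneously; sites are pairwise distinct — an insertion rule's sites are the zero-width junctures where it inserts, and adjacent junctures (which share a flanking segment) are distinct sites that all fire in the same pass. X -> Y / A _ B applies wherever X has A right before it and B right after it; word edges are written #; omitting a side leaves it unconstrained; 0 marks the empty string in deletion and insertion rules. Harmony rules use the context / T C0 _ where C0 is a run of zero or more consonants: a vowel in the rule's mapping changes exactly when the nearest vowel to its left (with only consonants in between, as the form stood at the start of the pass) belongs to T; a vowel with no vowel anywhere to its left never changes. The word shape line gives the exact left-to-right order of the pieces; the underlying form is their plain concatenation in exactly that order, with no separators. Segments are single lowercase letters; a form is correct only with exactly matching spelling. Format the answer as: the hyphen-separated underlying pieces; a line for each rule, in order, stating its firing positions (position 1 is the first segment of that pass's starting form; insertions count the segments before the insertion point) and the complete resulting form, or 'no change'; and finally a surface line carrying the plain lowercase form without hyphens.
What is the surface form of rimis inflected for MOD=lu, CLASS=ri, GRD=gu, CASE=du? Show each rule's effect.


underlying: e-rimis-mo-un-ga
1. 0 -> i / C _ C: inserts after position(s) 6, 10: erimisimouniga
2. e -> o, i -> u / B C0 _: fires at position(s) 12: erimisimounuga
surface: erimisimounuga


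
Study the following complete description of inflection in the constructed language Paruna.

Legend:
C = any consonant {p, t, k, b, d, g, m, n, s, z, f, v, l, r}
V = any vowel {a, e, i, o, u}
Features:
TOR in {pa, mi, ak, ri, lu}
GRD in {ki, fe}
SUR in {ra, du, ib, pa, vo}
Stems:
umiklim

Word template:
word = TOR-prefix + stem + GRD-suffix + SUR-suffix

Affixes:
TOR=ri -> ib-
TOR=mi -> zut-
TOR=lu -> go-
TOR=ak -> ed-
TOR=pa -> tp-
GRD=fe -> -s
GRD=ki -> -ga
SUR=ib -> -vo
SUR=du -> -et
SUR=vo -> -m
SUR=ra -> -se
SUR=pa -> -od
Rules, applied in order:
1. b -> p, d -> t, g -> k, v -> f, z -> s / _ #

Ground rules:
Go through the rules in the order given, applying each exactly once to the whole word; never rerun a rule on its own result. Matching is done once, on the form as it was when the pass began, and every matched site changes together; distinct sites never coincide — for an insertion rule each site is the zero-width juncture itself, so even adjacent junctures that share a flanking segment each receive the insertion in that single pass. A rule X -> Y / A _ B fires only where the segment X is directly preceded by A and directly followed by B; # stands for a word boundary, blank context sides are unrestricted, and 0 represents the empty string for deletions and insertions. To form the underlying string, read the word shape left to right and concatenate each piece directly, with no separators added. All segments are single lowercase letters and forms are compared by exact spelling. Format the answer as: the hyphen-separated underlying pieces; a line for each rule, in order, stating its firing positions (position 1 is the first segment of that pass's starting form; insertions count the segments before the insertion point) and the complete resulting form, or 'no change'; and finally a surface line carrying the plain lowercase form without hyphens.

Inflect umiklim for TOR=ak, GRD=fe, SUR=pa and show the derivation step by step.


underlying: ed-umiklim-s-od
1. b -> p, d -> t, g -> k, v -> f, z -> s / _ #: fires at position(s) 12: edumiklimsot
surface: edumiklimsot


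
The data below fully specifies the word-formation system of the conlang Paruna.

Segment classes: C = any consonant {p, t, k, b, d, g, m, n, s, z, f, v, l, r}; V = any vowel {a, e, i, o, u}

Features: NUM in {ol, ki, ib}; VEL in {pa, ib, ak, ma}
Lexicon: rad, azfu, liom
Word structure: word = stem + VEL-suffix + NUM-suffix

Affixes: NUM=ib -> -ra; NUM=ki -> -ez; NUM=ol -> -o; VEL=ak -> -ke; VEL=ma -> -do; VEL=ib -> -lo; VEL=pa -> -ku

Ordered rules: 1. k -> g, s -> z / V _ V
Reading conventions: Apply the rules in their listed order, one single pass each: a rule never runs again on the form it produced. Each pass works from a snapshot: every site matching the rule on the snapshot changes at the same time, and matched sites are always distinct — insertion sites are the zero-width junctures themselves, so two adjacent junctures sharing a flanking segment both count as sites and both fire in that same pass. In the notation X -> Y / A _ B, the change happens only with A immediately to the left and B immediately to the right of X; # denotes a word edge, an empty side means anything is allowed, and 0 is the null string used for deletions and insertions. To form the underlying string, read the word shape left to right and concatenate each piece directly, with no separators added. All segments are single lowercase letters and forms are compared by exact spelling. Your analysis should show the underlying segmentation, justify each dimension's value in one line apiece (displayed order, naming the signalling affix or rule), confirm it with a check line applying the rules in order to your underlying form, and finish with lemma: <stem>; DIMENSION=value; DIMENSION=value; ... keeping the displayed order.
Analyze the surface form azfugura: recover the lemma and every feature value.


underlying: azfu-ku-ra
NUM=ib - signalled by the affix -ra
VEL=pa - signalled by the affix -ku
check: azfukura -> azfugura
lemma: azfu; NUM=ib; VEL=pa


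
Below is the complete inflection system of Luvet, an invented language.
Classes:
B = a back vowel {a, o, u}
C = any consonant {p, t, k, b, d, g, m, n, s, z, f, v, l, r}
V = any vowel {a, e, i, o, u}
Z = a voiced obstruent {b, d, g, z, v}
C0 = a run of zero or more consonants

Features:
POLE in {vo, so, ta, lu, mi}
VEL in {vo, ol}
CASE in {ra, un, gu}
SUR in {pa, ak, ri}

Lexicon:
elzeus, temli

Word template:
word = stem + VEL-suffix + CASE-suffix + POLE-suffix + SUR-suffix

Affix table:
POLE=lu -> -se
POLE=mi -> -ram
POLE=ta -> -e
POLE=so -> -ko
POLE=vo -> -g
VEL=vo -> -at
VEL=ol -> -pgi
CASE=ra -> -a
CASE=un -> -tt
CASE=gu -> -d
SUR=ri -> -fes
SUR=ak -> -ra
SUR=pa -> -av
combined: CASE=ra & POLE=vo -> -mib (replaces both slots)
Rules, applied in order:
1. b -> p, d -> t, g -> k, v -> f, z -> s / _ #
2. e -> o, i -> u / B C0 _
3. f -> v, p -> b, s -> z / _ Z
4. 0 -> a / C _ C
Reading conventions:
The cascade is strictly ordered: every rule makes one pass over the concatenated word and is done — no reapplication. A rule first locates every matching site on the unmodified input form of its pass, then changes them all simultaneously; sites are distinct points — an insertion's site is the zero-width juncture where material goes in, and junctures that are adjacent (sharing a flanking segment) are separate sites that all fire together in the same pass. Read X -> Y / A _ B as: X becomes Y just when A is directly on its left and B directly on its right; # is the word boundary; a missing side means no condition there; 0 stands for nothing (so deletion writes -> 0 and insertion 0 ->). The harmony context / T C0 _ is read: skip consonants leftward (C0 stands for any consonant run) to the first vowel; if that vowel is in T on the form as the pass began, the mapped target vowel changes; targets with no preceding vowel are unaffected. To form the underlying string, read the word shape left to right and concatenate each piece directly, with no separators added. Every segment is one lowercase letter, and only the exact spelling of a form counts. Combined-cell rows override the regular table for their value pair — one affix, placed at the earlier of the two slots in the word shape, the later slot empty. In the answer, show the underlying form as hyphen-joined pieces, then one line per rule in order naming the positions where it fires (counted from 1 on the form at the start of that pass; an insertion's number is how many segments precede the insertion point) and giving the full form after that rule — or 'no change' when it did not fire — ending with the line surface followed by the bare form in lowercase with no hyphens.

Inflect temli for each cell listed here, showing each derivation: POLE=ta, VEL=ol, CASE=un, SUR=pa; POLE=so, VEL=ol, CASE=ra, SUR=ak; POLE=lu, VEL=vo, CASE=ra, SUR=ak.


cell POLE=ta, VEL=ol, CASE=un, SUR=pa:
underlying: temli-pgi-tt-e-av
1. b -> p, d -> t, g -> k, v -> f, z -> s / _ #: fires at position(s) 13: temlipgitteaf
2. e -> o, i -> u / B C0 _: no change
3. f -> v, p -> b, s -> z / _ Z: fires at position(s) 6: temlibgitteaf
4. 0 -> a / C _ C: inserts after position(s) 3, 6, 9: temalibagitateaf
surface: temalibagitateaf

cell POLE=so, VEL=ol, CASE=ra, SUR=ak:
underlying: temli-pgi-a-ko-ra
1. b -> p, d -> t, g -> k, v -> f, z -> s / _ #: no change
2. e -> o, i -> u / B C0 _: no change
3. f -> v, p -> b, s -> z / _ Z: fires at position(s) 6: temlibgiakora
4. 0 -> a / C _ C: inserts after position(s) 3, 6: temalibagiakora
surface: temalibagiakora

cell POLE=lu, VEL=vo, CASE=ra, SUR=ak:
underlying: temli-at-a-se-ra
1. b -> p, d -> t, g -> k, v -> f, z -> s / _ #: no change
2. e -> o, i -> u / B C0 _: fires at position(s) 10: temliatasora
3. f -> v, p -> b, s -> z / _ Z: no change
4. 0 -> a / C _ C: inserts after position(s) 3: temaliatasora
surface: temaliatasora


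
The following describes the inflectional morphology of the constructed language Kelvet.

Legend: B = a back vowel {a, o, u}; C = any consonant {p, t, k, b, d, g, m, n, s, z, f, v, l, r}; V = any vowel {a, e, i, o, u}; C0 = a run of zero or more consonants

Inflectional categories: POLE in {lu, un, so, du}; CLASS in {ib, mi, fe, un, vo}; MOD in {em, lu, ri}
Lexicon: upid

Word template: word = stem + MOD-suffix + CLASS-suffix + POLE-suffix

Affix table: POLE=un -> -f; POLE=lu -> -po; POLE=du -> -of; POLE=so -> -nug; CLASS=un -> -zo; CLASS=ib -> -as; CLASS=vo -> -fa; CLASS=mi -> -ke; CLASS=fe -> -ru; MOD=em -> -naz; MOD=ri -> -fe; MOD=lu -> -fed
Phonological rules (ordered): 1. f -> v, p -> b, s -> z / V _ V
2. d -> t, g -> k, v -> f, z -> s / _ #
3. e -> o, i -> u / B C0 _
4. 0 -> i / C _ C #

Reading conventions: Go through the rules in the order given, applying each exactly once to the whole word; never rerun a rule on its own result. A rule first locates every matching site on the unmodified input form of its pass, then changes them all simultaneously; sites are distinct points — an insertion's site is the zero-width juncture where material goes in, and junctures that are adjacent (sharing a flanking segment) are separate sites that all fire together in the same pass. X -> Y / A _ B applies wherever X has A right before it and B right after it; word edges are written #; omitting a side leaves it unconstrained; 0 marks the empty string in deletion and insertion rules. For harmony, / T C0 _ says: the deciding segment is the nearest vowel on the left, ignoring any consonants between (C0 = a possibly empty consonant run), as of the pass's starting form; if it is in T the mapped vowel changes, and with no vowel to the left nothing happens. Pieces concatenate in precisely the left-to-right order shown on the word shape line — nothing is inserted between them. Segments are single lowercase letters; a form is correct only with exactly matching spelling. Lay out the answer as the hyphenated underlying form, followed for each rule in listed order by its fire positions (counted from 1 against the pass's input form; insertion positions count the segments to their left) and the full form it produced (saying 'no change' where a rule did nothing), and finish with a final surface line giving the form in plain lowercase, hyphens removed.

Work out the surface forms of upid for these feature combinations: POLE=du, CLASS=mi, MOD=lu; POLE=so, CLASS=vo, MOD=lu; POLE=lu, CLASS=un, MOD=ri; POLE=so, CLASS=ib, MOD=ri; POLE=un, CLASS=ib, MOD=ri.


cell POLE=du, CLASS=mi, MOD=lu:
underlying: upid-fed-ke-of
1. f -> v, p -> b, s -> z / V _ V: fires at position(s) 2: ubidfedkeof
2. d -> t, g -> k, v -> f, z -> s / _ #: no change
3. e -> o, i -> u / B C0 _: fires at position(s) 3: ubudfedkeof
4. 0 -> i / C _ C #: no change
surface: ubudfedkeof

cell POLE=so, CLASS=vo, MOD=lu:
underlying: upid-fed-fa-nug
1. f -> v, p -> b, s -> z / V _ V: fires at position(s) 2: ubidfedfanug
2. d -> t, g -> k, v -> f, z -> s / _ #: fires at position(s) 12: ubidfedfanuk
3. e -> o, i -> u / B C0 _: fires at position(s) 3: ubudfedfanuk
4. 0 -> i / C _ C #: no change
surface: ubudfedfanuk

cell POLE=lu, CLASS=un, MOD=ri:
underlying: upid-fe-zo-po
1. f -> v, p -> b, s -> z / V _ V: fires at position(s) 2, 9: ubidfezobo
2. d -> t, g -> k, v -> f, z -> s / _ #: no change
3. e -> o, i -> u / B C0 _: fires at position(s) 3: ubudfezobo
4. 0 -> i / C _ C #: no change
surface: ubudfezobo

cell POLE=so, CLASS=ib, MOD=ri:
underlying: upid-fe-as-nug
1. f -> v, p -> b, s -> z / V _ V: fires at position(s) 2: ubidfeasnug
2. d -> t, g -> k, v -> f, z -> s / _ #: fires at position(s) 11: ubidfeasnuk
3. e -> o, i -> u / B C0 _: fires at position(s) 3: ubudfeasnuk
4. 0 -> i / C _ C #: no change
surface: ubudfeasnuk

cell POLE=un, CLASS=ib, MOD=ri:
underlying: upid-fe-as-f
1. f -> v, p -> b, s -> z / V _ V: fires at position(s) 2: ubidfeasf
2. d -> t, g -> k, v -> f, z -> s / _ #: no change
3. e -> o, i -> u / B C0 _: fires at position(s) 3: ubudfeasf
4. 0 -> i / C _ C #: inserts after position(s) 8: ubudfeasif
surface: ubudfeasif


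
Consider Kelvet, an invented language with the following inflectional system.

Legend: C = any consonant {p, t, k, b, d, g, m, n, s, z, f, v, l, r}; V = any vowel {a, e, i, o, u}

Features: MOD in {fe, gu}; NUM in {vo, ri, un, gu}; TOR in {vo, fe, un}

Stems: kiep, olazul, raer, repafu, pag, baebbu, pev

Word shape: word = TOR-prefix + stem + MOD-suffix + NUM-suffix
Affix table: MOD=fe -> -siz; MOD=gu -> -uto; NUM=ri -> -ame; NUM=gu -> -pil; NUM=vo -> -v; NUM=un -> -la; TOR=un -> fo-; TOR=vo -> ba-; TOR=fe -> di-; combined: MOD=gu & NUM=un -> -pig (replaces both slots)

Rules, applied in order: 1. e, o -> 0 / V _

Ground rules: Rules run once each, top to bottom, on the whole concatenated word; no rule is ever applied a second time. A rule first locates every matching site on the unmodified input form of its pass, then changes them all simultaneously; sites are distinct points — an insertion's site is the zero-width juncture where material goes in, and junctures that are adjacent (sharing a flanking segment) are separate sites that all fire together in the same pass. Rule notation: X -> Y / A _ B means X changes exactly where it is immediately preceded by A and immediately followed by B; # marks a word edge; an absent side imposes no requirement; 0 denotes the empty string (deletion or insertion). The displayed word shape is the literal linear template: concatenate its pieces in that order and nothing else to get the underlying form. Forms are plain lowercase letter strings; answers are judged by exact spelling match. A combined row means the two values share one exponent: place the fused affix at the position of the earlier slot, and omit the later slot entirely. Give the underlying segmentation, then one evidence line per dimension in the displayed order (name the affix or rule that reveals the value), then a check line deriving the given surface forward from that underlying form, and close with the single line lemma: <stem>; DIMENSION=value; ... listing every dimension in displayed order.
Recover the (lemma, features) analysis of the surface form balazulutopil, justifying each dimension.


underlying: ba-olazul-uto-pil
MOD=gu - signalled by the affix -uto
NUM=gu - signalled by the affix -pil
TOR=vo - signalled by the affix ba-
check: baolazulutopil -> balazulutopil
lemma: olazul; MOD=gu; NUM=gu; TOR=vo


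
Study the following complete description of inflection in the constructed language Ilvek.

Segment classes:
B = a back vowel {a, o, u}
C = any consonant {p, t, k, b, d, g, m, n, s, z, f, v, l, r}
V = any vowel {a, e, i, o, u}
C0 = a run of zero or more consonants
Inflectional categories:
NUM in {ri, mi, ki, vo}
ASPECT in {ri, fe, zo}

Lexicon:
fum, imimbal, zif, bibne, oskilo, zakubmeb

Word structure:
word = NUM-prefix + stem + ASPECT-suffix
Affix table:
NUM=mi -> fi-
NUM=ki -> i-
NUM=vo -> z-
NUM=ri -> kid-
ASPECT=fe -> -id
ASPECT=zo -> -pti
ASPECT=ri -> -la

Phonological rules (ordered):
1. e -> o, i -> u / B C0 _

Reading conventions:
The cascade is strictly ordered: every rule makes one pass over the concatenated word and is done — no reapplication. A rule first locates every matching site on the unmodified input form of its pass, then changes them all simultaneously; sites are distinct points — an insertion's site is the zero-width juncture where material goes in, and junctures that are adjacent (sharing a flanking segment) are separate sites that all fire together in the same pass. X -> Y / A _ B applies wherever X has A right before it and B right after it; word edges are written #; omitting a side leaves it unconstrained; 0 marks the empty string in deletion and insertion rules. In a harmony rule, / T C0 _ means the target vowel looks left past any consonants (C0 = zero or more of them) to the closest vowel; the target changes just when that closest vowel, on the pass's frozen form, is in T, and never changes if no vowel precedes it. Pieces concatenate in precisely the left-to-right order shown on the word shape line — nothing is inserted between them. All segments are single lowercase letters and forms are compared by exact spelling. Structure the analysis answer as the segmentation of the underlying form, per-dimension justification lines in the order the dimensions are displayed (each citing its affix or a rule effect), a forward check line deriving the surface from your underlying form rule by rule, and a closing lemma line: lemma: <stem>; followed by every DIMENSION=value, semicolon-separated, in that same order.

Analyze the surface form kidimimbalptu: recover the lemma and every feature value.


underlying: kid-imimbal-pti
NUM=ri - signalled by the affix kid-
ASPECT=zo - signalled by the affix -pti
check: kidimimbalpti -> kidimimbalptu
lemma: imimbal; NUM=ri; ASPECT=zo


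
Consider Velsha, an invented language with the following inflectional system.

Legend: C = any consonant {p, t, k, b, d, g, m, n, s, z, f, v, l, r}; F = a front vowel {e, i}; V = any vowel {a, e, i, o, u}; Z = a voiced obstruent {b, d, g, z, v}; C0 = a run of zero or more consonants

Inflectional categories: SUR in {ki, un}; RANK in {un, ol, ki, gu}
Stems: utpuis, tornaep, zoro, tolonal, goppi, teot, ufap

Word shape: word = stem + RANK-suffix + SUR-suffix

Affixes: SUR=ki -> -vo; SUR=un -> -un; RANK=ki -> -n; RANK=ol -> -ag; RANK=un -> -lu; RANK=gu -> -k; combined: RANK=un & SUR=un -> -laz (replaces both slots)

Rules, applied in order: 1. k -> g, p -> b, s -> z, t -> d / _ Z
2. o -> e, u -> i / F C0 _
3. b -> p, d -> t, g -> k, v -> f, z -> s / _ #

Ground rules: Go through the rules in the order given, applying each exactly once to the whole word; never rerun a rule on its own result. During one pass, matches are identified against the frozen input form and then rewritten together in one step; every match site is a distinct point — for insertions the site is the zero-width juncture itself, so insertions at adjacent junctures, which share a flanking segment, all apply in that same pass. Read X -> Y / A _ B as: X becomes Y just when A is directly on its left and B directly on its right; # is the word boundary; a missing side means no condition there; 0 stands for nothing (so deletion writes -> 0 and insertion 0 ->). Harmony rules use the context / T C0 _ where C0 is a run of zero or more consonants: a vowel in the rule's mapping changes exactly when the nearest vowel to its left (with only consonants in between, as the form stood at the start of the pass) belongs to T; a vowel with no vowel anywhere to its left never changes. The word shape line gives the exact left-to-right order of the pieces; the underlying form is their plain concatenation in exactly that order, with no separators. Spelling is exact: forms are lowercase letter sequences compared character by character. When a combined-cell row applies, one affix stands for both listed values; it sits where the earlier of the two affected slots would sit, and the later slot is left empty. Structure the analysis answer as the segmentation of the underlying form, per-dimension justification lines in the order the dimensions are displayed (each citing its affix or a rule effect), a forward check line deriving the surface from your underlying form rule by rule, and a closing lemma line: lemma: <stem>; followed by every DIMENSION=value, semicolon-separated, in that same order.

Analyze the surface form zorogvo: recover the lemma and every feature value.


underlying: zoro-k-vo
SUR=ki - signalled by the affix -vo
RANK=gu - signalled by the affix -k
check: zorokvo -> zorogvo -> zorogvo -> zorogvo
lemma: zoro; SUR=ki; RANK=gu
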